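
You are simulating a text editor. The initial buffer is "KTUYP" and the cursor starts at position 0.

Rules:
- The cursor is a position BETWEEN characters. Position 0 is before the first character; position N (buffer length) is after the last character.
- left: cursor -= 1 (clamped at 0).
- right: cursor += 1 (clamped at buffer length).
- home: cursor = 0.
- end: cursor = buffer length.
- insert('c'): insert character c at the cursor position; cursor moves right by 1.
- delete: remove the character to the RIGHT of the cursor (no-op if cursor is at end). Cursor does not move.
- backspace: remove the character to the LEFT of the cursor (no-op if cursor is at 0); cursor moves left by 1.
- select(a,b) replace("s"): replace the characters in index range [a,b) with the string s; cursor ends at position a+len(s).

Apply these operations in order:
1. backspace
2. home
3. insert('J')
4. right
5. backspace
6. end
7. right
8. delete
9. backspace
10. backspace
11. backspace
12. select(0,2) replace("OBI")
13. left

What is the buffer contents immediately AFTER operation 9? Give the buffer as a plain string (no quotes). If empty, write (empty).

After op 1 (backspace): buf='KTUYP' cursor=0
After op 2 (home): buf='KTUYP' cursor=0
After op 3 (insert('J')): buf='JKTUYP' cursor=1
After op 4 (right): buf='JKTUYP' cursor=2
After op 5 (backspace): buf='JTUYP' cursor=1
After op 6 (end): buf='JTUYP' cursor=5
After op 7 (right): buf='JTUYP' cursor=5
After op 8 (delete): buf='JTUYP' cursor=5
After op 9 (backspace): buf='JTUY' cursor=4

Answer: JTUY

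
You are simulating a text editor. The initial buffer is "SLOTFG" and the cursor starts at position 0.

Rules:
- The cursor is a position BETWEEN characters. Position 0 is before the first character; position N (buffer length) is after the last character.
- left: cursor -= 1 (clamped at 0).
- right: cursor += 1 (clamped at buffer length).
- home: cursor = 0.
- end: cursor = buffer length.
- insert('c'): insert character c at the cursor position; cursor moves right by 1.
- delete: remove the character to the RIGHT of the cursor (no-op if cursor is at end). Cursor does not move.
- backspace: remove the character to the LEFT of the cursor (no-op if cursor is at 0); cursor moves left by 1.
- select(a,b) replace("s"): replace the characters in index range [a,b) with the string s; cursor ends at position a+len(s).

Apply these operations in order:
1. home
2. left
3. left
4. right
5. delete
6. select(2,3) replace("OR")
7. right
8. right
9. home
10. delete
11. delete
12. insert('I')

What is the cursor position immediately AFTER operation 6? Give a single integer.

After op 1 (home): buf='SLOTFG' cursor=0
After op 2 (left): buf='SLOTFG' cursor=0
After op 3 (left): buf='SLOTFG' cursor=0
After op 4 (right): buf='SLOTFG' cursor=1
After op 5 (delete): buf='SOTFG' cursor=1
After op 6 (select(2,3) replace("OR")): buf='SOORFG' cursor=4

Answer: 4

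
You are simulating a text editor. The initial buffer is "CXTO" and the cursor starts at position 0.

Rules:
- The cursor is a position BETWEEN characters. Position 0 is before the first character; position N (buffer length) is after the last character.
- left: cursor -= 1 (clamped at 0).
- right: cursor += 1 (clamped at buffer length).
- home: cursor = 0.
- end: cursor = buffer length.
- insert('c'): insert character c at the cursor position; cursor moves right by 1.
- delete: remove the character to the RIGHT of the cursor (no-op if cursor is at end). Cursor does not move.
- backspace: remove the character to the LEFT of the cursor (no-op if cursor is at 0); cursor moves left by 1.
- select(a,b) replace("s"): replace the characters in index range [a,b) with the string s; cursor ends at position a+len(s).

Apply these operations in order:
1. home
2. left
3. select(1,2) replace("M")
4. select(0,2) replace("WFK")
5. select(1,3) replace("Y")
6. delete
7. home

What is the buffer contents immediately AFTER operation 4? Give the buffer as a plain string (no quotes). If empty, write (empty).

After op 1 (home): buf='CXTO' cursor=0
After op 2 (left): buf='CXTO' cursor=0
After op 3 (select(1,2) replace("M")): buf='CMTO' cursor=2
After op 4 (select(0,2) replace("WFK")): buf='WFKTO' cursor=3

Answer: WFKTO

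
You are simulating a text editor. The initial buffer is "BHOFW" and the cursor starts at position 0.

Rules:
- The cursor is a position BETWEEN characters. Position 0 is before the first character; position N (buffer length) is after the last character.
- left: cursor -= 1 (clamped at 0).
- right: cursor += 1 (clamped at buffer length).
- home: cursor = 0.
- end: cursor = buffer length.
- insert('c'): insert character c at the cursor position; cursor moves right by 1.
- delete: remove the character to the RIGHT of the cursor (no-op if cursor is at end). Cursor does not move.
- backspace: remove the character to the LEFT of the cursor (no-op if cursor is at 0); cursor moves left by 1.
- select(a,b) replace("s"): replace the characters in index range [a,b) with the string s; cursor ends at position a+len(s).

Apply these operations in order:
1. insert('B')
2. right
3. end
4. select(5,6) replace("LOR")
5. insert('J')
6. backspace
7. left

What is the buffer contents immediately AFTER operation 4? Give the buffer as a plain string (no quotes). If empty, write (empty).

After op 1 (insert('B')): buf='BBHOFW' cursor=1
After op 2 (right): buf='BBHOFW' cursor=2
After op 3 (end): buf='BBHOFW' cursor=6
After op 4 (select(5,6) replace("LOR")): buf='BBHOFLOR' cursor=8

Answer: BBHOFLOR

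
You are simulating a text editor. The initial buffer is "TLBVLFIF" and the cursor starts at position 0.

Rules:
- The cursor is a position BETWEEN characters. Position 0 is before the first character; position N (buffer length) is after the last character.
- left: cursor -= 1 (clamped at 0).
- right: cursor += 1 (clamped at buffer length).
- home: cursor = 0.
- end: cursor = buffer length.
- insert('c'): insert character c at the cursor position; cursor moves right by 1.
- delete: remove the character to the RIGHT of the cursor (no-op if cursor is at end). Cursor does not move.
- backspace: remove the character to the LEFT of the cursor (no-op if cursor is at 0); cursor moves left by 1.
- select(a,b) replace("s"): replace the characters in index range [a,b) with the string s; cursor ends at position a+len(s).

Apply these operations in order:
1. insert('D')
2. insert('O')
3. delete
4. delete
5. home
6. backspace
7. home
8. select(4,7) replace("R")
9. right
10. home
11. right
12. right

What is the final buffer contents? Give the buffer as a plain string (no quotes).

After op 1 (insert('D')): buf='DTLBVLFIF' cursor=1
After op 2 (insert('O')): buf='DOTLBVLFIF' cursor=2
After op 3 (delete): buf='DOLBVLFIF' cursor=2
After op 4 (delete): buf='DOBVLFIF' cursor=2
After op 5 (home): buf='DOBVLFIF' cursor=0
After op 6 (backspace): buf='DOBVLFIF' cursor=0
After op 7 (home): buf='DOBVLFIF' cursor=0
After op 8 (select(4,7) replace("R")): buf='DOBVRF' cursor=5
After op 9 (right): buf='DOBVRF' cursor=6
After op 10 (home): buf='DOBVRF' cursor=0
After op 11 (right): buf='DOBVRF' cursor=1
After op 12 (right): buf='DOBVRF' cursor=2

Answer: DOBVRF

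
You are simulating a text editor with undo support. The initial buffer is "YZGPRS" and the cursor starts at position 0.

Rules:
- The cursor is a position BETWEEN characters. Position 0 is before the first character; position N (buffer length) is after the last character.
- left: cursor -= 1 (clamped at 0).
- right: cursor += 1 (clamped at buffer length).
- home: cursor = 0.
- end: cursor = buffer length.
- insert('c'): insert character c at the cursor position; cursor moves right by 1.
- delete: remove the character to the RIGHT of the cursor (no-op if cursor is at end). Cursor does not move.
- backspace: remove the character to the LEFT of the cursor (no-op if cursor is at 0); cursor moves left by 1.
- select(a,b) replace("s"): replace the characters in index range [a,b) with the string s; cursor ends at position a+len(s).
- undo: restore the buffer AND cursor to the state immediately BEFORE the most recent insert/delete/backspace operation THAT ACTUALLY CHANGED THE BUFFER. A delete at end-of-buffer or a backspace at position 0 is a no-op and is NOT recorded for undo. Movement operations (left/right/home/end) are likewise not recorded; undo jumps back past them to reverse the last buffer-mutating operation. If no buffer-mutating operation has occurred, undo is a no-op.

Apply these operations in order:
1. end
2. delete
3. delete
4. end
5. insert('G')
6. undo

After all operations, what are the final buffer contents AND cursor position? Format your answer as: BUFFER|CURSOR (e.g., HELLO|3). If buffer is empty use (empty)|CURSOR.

Answer: YZGPRS|6

Derivation:
After op 1 (end): buf='YZGPRS' cursor=6
After op 2 (delete): buf='YZGPRS' cursor=6
After op 3 (delete): buf='YZGPRS' cursor=6
After op 4 (end): buf='YZGPRS' cursor=6
After op 5 (insert('G')): buf='YZGPRSG' cursor=7
After op 6 (undo): buf='YZGPRS' cursor=6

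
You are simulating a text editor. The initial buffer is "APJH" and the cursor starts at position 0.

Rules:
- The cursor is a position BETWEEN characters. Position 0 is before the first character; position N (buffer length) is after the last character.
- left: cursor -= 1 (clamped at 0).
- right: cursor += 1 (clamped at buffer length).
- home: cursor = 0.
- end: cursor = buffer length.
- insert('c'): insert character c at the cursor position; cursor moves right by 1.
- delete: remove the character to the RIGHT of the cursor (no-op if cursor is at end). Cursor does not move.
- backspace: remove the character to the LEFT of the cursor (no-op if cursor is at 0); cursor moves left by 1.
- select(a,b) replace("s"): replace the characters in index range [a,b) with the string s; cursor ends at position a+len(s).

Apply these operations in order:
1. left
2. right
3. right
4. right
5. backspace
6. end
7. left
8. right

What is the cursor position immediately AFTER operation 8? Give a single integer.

After op 1 (left): buf='APJH' cursor=0
After op 2 (right): buf='APJH' cursor=1
After op 3 (right): buf='APJH' cursor=2
After op 4 (right): buf='APJH' cursor=3
After op 5 (backspace): buf='APH' cursor=2
After op 6 (end): buf='APH' cursor=3
After op 7 (left): buf='APH' cursor=2
After op 8 (right): buf='APH' cursor=3

Answer: 3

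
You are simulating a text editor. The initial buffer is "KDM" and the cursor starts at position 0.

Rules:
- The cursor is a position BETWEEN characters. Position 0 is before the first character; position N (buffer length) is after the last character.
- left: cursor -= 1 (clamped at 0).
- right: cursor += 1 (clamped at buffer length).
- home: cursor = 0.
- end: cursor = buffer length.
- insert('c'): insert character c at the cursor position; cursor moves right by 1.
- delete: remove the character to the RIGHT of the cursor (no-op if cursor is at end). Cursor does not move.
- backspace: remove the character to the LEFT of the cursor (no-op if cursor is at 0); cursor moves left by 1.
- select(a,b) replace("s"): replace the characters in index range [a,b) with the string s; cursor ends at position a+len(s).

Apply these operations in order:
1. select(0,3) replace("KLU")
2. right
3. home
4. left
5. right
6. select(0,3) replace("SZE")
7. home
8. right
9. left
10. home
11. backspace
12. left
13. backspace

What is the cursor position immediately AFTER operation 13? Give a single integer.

After op 1 (select(0,3) replace("KLU")): buf='KLU' cursor=3
After op 2 (right): buf='KLU' cursor=3
After op 3 (home): buf='KLU' cursor=0
After op 4 (left): buf='KLU' cursor=0
After op 5 (right): buf='KLU' cursor=1
After op 6 (select(0,3) replace("SZE")): buf='SZE' cursor=3
After op 7 (home): buf='SZE' cursor=0
After op 8 (right): buf='SZE' cursor=1
After op 9 (left): buf='SZE' cursor=0
After op 10 (home): buf='SZE' cursor=0
After op 11 (backspace): buf='SZE' cursor=0
After op 12 (left): buf='SZE' cursor=0
After op 13 (backspace): buf='SZE' cursor=0

Answer: 0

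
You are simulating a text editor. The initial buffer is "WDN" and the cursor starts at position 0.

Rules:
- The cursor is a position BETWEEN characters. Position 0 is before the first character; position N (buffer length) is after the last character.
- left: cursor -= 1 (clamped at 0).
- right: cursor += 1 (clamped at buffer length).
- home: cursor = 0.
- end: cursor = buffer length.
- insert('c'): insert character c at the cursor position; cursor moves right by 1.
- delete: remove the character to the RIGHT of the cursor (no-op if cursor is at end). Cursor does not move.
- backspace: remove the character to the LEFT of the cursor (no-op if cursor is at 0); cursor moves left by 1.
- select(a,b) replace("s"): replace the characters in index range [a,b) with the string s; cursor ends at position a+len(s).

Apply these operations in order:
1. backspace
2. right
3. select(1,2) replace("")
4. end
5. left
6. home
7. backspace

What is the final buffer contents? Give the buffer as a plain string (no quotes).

Answer: WN

Derivation:
After op 1 (backspace): buf='WDN' cursor=0
After op 2 (right): buf='WDN' cursor=1
After op 3 (select(1,2) replace("")): buf='WN' cursor=1
After op 4 (end): buf='WN' cursor=2
After op 5 (left): buf='WN' cursor=1
After op 6 (home): buf='WN' cursor=0
After op 7 (backspace): buf='WN' cursor=0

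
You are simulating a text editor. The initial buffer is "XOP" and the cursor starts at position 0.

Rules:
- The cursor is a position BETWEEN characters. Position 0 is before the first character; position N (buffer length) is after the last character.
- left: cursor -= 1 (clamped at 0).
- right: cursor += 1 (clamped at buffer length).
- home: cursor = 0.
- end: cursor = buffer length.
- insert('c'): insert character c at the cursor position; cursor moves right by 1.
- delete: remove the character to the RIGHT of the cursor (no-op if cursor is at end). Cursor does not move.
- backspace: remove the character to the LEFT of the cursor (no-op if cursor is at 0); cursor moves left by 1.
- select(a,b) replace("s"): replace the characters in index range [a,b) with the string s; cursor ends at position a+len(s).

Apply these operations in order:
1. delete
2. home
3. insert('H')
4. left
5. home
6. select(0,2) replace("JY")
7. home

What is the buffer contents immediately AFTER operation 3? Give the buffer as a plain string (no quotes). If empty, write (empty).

After op 1 (delete): buf='OP' cursor=0
After op 2 (home): buf='OP' cursor=0
After op 3 (insert('H')): buf='HOP' cursor=1

Answer: HOP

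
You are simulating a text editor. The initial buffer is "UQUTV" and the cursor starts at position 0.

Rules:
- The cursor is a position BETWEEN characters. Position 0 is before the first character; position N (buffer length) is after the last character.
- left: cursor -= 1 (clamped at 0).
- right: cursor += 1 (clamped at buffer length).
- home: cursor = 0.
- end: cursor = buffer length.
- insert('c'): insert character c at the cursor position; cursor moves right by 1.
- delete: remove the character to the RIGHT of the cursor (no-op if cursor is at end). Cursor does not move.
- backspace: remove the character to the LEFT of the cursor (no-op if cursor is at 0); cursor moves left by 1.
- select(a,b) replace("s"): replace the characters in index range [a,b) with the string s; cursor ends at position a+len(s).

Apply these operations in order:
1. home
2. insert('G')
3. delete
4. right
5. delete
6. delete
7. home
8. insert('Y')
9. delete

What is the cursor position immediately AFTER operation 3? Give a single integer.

Answer: 1

Derivation:
After op 1 (home): buf='UQUTV' cursor=0
After op 2 (insert('G')): buf='GUQUTV' cursor=1
After op 3 (delete): buf='GQUTV' cursor=1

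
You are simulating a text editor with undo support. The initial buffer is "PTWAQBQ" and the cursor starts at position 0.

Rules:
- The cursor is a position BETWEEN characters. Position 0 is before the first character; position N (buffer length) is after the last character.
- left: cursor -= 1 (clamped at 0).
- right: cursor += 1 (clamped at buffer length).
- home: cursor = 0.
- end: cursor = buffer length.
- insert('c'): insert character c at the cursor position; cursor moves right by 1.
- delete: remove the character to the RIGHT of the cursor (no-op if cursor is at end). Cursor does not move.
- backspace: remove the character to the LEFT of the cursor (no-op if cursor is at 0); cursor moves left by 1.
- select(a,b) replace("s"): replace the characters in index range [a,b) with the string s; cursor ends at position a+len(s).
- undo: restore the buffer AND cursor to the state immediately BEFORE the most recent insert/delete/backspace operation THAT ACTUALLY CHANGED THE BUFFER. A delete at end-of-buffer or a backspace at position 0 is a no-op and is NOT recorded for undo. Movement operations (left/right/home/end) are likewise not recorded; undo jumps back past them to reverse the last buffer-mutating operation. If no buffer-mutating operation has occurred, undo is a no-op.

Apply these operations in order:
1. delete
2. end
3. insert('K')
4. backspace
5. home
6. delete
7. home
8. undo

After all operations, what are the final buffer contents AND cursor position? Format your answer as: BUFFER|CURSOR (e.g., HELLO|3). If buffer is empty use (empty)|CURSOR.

After op 1 (delete): buf='TWAQBQ' cursor=0
After op 2 (end): buf='TWAQBQ' cursor=6
After op 3 (insert('K')): buf='TWAQBQK' cursor=7
After op 4 (backspace): buf='TWAQBQ' cursor=6
After op 5 (home): buf='TWAQBQ' cursor=0
After op 6 (delete): buf='WAQBQ' cursor=0
After op 7 (home): buf='WAQBQ' cursor=0
After op 8 (undo): buf='TWAQBQ' cursor=0

Answer: TWAQBQ|0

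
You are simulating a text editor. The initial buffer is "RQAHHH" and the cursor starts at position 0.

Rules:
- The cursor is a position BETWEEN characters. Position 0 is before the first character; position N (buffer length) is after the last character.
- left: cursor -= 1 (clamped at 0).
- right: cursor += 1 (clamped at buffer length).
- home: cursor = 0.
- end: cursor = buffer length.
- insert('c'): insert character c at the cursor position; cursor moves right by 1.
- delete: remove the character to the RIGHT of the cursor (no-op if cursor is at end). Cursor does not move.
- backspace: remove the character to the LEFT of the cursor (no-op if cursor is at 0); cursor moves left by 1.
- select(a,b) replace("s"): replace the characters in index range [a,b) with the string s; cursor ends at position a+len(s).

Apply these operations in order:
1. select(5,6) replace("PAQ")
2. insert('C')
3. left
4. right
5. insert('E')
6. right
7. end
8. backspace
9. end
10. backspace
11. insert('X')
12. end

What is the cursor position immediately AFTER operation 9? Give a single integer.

After op 1 (select(5,6) replace("PAQ")): buf='RQAHHPAQ' cursor=8
After op 2 (insert('C')): buf='RQAHHPAQC' cursor=9
After op 3 (left): buf='RQAHHPAQC' cursor=8
After op 4 (right): buf='RQAHHPAQC' cursor=9
After op 5 (insert('E')): buf='RQAHHPAQCE' cursor=10
After op 6 (right): buf='RQAHHPAQCE' cursor=10
After op 7 (end): buf='RQAHHPAQCE' cursor=10
After op 8 (backspace): buf='RQAHHPAQC' cursor=9
After op 9 (end): buf='RQAHHPAQC' cursor=9

Answer: 9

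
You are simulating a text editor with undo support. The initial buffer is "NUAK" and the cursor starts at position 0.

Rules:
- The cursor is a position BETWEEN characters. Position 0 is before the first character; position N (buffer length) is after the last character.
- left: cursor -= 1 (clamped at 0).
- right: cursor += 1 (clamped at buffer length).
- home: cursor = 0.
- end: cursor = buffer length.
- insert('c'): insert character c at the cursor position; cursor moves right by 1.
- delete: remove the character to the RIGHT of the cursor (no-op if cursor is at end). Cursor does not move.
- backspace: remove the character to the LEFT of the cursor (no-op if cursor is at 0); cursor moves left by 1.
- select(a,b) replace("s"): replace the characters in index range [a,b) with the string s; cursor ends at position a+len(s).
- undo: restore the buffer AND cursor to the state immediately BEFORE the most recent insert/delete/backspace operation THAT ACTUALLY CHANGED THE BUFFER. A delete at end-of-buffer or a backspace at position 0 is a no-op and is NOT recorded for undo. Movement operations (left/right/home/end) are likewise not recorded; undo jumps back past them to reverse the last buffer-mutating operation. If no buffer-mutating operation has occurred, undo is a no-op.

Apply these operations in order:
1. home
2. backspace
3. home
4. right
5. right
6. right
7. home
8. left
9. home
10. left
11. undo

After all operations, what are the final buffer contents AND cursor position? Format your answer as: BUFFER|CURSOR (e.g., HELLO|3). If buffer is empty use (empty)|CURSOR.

Answer: NUAK|0

Derivation:
After op 1 (home): buf='NUAK' cursor=0
After op 2 (backspace): buf='NUAK' cursor=0
After op 3 (home): buf='NUAK' cursor=0
After op 4 (right): buf='NUAK' cursor=1
After op 5 (right): buf='NUAK' cursor=2
After op 6 (right): buf='NUAK' cursor=3
After op 7 (home): buf='NUAK' cursor=0
After op 8 (left): buf='NUAK' cursor=0
After op 9 (home): buf='NUAK' cursor=0
After op 10 (left): buf='NUAK' cursor=0
After op 11 (undo): buf='NUAK' cursor=0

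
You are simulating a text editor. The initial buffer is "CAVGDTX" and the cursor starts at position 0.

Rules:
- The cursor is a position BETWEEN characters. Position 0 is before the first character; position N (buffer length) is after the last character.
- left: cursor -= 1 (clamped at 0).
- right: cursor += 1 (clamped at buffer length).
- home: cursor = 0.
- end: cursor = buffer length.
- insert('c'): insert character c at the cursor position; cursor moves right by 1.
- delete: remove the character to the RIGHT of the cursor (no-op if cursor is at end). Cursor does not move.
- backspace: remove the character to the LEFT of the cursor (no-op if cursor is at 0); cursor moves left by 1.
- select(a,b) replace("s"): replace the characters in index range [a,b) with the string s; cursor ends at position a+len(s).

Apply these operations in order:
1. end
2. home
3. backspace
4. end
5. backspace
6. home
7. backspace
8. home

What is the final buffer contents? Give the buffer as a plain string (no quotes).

Answer: CAVGDT

Derivation:
After op 1 (end): buf='CAVGDTX' cursor=7
After op 2 (home): buf='CAVGDTX' cursor=0
After op 3 (backspace): buf='CAVGDTX' cursor=0
After op 4 (end): buf='CAVGDTX' cursor=7
After op 5 (backspace): buf='CAVGDT' cursor=6
After op 6 (home): buf='CAVGDT' cursor=0
After op 7 (backspace): buf='CAVGDT' cursor=0
After op 8 (home): buf='CAVGDT' cursor=0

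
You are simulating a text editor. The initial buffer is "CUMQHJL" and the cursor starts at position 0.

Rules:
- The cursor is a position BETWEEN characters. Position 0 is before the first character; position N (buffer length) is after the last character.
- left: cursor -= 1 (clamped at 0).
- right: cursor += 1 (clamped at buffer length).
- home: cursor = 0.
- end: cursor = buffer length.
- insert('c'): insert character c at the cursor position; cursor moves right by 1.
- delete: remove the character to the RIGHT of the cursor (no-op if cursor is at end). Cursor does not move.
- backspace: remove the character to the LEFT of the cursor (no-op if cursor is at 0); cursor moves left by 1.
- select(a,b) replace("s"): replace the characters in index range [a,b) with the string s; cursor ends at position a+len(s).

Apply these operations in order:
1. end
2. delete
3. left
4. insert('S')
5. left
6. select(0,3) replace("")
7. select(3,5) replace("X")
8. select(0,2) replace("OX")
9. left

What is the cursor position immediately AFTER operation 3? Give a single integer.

After op 1 (end): buf='CUMQHJL' cursor=7
After op 2 (delete): buf='CUMQHJL' cursor=7
After op 3 (left): buf='CUMQHJL' cursor=6

Answer: 6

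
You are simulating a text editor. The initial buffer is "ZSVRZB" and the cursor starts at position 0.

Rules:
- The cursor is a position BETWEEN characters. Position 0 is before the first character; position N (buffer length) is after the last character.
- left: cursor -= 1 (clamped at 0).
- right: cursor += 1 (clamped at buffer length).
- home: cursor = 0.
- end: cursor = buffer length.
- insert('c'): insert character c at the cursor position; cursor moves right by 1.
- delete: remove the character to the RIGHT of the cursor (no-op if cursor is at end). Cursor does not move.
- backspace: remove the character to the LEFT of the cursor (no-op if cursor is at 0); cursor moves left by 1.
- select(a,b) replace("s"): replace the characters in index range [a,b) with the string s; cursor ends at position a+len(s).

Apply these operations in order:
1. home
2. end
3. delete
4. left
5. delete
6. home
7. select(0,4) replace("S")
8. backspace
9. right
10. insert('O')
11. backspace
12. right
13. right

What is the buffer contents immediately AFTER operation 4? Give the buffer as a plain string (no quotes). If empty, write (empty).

Answer: ZSVRZB

Derivation:
After op 1 (home): buf='ZSVRZB' cursor=0
After op 2 (end): buf='ZSVRZB' cursor=6
After op 3 (delete): buf='ZSVRZB' cursor=6
After op 4 (left): buf='ZSVRZB' cursor=5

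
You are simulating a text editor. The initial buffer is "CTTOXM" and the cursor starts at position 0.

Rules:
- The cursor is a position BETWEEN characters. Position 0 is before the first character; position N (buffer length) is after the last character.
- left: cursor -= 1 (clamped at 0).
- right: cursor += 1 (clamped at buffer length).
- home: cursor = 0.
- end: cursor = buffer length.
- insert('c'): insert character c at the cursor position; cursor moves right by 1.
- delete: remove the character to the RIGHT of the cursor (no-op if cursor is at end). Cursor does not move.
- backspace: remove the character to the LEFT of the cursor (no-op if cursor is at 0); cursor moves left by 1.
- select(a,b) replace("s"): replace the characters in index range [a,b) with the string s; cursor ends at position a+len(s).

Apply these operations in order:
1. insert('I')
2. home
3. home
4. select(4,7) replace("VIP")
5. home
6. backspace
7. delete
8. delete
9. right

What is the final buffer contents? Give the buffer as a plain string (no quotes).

After op 1 (insert('I')): buf='ICTTOXM' cursor=1
After op 2 (home): buf='ICTTOXM' cursor=0
After op 3 (home): buf='ICTTOXM' cursor=0
After op 4 (select(4,7) replace("VIP")): buf='ICTTVIP' cursor=7
After op 5 (home): buf='ICTTVIP' cursor=0
After op 6 (backspace): buf='ICTTVIP' cursor=0
After op 7 (delete): buf='CTTVIP' cursor=0
After op 8 (delete): buf='TTVIP' cursor=0
After op 9 (right): buf='TTVIP' cursor=1

Answer: TTVIP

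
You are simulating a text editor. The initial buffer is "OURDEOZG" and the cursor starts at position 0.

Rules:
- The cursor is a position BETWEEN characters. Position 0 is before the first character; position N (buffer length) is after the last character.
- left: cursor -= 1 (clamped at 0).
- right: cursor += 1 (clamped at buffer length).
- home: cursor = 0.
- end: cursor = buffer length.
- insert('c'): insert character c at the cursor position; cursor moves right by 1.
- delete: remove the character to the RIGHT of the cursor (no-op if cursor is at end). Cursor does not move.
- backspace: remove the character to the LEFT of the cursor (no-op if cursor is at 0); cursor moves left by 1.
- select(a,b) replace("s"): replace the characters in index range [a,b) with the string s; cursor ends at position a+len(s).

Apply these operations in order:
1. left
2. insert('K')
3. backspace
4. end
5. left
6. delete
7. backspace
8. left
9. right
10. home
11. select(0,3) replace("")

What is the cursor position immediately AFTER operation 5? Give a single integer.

After op 1 (left): buf='OURDEOZG' cursor=0
After op 2 (insert('K')): buf='KOURDEOZG' cursor=1
After op 3 (backspace): buf='OURDEOZG' cursor=0
After op 4 (end): buf='OURDEOZG' cursor=8
After op 5 (left): buf='OURDEOZG' cursor=7

Answer: 7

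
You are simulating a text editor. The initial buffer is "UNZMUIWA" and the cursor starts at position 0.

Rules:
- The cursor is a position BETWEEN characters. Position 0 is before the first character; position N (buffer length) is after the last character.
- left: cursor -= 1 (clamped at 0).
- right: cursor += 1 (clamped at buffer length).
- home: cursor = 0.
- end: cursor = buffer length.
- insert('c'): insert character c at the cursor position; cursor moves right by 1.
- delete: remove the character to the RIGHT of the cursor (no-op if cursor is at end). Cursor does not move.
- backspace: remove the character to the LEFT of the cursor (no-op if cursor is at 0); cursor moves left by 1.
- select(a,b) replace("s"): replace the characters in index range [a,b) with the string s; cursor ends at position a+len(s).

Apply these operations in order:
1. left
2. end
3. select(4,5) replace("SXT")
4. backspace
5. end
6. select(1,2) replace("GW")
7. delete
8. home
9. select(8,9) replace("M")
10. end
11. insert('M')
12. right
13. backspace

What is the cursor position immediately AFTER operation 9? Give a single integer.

Answer: 9

Derivation:
After op 1 (left): buf='UNZMUIWA' cursor=0
After op 2 (end): buf='UNZMUIWA' cursor=8
After op 3 (select(4,5) replace("SXT")): buf='UNZMSXTIWA' cursor=7
After op 4 (backspace): buf='UNZMSXIWA' cursor=6
After op 5 (end): buf='UNZMSXIWA' cursor=9
After op 6 (select(1,2) replace("GW")): buf='UGWZMSXIWA' cursor=3
After op 7 (delete): buf='UGWMSXIWA' cursor=3
After op 8 (home): buf='UGWMSXIWA' cursor=0
After op 9 (select(8,9) replace("M")): buf='UGWMSXIWM' cursor=9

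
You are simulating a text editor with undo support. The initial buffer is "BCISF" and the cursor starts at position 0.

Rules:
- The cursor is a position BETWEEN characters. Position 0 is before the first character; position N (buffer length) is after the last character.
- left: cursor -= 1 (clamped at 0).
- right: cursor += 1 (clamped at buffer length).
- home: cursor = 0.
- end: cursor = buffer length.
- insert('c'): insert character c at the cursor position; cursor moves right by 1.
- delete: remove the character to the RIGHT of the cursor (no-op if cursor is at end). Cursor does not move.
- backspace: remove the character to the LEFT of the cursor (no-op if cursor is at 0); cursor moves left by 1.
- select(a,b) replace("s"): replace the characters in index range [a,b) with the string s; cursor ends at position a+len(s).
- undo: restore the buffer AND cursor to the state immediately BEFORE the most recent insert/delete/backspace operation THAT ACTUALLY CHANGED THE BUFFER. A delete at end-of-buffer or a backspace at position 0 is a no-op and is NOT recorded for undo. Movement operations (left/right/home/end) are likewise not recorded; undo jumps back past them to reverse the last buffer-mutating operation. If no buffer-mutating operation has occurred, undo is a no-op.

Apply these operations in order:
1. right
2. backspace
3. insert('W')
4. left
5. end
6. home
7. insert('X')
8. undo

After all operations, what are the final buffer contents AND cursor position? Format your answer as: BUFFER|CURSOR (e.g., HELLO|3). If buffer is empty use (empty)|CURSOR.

After op 1 (right): buf='BCISF' cursor=1
After op 2 (backspace): buf='CISF' cursor=0
After op 3 (insert('W')): buf='WCISF' cursor=1
After op 4 (left): buf='WCISF' cursor=0
After op 5 (end): buf='WCISF' cursor=5
After op 6 (home): buf='WCISF' cursor=0
After op 7 (insert('X')): buf='XWCISF' cursor=1
After op 8 (undo): buf='WCISF' cursor=0

Answer: WCISF|0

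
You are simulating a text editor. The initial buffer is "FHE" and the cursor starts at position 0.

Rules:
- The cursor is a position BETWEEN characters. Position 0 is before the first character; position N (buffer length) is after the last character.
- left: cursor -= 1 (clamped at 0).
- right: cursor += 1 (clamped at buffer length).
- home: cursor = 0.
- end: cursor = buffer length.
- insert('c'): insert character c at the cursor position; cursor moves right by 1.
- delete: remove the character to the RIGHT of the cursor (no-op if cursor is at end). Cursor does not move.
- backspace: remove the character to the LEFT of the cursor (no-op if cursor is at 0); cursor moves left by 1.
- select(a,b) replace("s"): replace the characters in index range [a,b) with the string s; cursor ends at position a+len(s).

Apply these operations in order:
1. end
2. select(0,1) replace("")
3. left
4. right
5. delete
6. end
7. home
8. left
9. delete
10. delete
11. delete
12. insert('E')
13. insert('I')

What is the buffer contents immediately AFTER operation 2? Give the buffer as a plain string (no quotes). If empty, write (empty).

Answer: HE

Derivation:
After op 1 (end): buf='FHE' cursor=3
After op 2 (select(0,1) replace("")): buf='HE' cursor=0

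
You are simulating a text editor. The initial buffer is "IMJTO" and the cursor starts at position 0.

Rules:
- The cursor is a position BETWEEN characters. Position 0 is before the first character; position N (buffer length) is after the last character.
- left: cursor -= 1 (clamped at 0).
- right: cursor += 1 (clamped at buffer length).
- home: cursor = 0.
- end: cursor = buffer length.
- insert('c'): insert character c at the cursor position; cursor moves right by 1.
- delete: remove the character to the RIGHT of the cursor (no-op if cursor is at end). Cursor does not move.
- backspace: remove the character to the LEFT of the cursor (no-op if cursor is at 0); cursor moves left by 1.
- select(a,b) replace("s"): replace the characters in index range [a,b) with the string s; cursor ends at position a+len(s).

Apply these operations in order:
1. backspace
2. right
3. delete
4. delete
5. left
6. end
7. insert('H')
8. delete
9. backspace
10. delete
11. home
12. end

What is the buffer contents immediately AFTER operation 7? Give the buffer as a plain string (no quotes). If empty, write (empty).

After op 1 (backspace): buf='IMJTO' cursor=0
After op 2 (right): buf='IMJTO' cursor=1
After op 3 (delete): buf='IJTO' cursor=1
After op 4 (delete): buf='ITO' cursor=1
After op 5 (left): buf='ITO' cursor=0
After op 6 (end): buf='ITO' cursor=3
After op 7 (insert('H')): buf='ITOH' cursor=4

Answer: ITOH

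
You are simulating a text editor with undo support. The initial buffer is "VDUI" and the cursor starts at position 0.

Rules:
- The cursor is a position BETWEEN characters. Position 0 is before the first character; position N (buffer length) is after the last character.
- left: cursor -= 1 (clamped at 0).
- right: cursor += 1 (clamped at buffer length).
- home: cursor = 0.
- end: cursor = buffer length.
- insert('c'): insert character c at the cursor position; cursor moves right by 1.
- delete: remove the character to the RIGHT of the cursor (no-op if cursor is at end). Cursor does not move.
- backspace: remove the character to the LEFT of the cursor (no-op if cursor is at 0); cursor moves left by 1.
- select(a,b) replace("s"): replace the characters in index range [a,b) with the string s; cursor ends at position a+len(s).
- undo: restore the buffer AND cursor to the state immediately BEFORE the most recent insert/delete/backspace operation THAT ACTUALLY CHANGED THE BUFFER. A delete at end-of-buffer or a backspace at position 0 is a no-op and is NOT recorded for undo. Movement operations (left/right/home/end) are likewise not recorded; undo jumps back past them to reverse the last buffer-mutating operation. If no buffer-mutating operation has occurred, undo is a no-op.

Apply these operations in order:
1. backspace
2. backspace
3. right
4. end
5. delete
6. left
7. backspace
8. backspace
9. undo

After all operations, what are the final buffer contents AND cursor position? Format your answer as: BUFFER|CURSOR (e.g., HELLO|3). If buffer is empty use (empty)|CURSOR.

Answer: VDI|2

Derivation:
After op 1 (backspace): buf='VDUI' cursor=0
After op 2 (backspace): buf='VDUI' cursor=0
After op 3 (right): buf='VDUI' cursor=1
After op 4 (end): buf='VDUI' cursor=4
After op 5 (delete): buf='VDUI' cursor=4
After op 6 (left): buf='VDUI' cursor=3
After op 7 (backspace): buf='VDI' cursor=2
After op 8 (backspace): buf='VI' cursor=1
After op 9 (undo): buf='VDI' cursor=2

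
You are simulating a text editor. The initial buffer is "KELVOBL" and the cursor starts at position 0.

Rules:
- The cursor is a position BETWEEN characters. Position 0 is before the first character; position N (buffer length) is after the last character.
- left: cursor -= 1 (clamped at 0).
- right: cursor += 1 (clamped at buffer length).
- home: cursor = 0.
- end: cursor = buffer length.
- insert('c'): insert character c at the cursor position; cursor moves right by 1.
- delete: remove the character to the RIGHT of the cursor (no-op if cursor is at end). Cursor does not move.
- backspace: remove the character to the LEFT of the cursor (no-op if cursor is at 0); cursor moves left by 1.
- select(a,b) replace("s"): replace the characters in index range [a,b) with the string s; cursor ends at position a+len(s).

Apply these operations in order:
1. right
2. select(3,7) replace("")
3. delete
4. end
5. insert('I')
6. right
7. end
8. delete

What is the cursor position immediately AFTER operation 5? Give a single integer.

Answer: 4

Derivation:
After op 1 (right): buf='KELVOBL' cursor=1
After op 2 (select(3,7) replace("")): buf='KEL' cursor=3
After op 3 (delete): buf='KEL' cursor=3
After op 4 (end): buf='KEL' cursor=3
After op 5 (insert('I')): buf='KELI' cursor=4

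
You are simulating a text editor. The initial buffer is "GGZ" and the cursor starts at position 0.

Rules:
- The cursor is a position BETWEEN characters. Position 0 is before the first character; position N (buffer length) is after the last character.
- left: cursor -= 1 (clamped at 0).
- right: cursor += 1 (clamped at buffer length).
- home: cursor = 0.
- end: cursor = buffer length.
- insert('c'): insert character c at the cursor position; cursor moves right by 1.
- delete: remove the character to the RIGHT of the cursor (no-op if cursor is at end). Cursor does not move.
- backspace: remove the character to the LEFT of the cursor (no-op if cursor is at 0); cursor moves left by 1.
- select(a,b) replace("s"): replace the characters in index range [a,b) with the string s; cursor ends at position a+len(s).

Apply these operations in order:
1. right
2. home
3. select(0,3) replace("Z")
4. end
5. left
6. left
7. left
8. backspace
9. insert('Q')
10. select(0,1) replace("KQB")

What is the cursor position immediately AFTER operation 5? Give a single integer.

After op 1 (right): buf='GGZ' cursor=1
After op 2 (home): buf='GGZ' cursor=0
After op 3 (select(0,3) replace("Z")): buf='Z' cursor=1
After op 4 (end): buf='Z' cursor=1
After op 5 (left): buf='Z' cursor=0

Answer: 0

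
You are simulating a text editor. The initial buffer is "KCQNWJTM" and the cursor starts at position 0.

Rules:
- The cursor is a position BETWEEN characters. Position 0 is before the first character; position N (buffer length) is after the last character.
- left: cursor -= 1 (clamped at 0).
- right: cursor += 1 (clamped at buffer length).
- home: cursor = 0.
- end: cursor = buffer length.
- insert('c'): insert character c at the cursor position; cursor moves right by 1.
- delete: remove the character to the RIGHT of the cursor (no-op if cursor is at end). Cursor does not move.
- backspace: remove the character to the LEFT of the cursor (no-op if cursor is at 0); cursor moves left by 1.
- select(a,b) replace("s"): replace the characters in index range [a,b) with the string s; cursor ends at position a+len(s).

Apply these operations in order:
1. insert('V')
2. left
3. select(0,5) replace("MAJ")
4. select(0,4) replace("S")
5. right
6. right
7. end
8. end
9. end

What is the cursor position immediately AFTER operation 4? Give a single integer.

Answer: 1

Derivation:
After op 1 (insert('V')): buf='VKCQNWJTM' cursor=1
After op 2 (left): buf='VKCQNWJTM' cursor=0
After op 3 (select(0,5) replace("MAJ")): buf='MAJWJTM' cursor=3
After op 4 (select(0,4) replace("S")): buf='SJTM' cursor=1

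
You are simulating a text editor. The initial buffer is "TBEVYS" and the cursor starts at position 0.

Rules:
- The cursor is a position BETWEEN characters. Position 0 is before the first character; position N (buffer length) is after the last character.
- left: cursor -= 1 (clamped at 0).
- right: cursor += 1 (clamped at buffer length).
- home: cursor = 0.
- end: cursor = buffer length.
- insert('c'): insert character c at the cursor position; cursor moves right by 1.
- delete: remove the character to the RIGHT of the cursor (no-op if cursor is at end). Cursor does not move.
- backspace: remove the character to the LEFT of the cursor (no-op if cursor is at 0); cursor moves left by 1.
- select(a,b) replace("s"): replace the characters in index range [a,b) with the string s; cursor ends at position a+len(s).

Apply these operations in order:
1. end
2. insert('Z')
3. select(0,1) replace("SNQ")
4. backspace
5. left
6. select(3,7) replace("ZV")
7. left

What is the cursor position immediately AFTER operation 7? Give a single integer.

Answer: 4

Derivation:
After op 1 (end): buf='TBEVYS' cursor=6
After op 2 (insert('Z')): buf='TBEVYSZ' cursor=7
After op 3 (select(0,1) replace("SNQ")): buf='SNQBEVYSZ' cursor=3
After op 4 (backspace): buf='SNBEVYSZ' cursor=2
After op 5 (left): buf='SNBEVYSZ' cursor=1
After op 6 (select(3,7) replace("ZV")): buf='SNBZVZ' cursor=5
After op 7 (left): buf='SNBZVZ' cursor=4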